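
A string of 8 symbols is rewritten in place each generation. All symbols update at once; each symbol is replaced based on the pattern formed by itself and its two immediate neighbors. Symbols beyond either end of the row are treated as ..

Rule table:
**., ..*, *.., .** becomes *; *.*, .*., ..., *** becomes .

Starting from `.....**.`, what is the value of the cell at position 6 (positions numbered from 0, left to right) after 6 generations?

.

....****
...**..*
..*****.
.**...**
****.***
*..*.*.*
position 6 holds .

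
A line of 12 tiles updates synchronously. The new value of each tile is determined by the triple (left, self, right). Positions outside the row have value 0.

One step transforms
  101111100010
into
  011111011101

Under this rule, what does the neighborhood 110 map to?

At position 6 the neighborhood is 110; the next row has 0 there.

0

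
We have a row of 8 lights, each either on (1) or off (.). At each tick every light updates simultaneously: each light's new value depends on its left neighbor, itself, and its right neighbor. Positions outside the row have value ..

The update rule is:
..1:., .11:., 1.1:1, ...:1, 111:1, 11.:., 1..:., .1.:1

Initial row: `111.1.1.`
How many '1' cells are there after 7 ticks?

.1.1111.
.11.11..
...1...1
11.1.1.1
..111111
1..1111.
1...11..
count of 1: 3

3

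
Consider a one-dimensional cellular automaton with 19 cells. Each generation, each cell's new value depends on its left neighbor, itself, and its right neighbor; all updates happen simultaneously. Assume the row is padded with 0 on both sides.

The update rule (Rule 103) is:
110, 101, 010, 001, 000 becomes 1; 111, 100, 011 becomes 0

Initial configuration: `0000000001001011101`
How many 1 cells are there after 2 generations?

5

1111111111011100111
0000000001100101001
count of 1: 5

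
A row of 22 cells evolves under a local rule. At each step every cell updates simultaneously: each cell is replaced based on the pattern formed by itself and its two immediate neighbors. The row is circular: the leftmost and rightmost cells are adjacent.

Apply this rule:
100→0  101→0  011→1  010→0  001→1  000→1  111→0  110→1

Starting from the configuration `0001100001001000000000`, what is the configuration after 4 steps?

0001011111111010100000

step 1: 1111101110010011111111
step 2: 0000101010100110000000
step 3: 1111000000001110111111
step 4: 0001011111111010100000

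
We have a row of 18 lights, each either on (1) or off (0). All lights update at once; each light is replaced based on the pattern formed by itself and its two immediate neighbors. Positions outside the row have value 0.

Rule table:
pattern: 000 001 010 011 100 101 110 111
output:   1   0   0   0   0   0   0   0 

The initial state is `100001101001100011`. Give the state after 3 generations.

generation 1: 001100000000001000
generation 2: 100001111111100011
generation 3: 001100000000001000

001100000000001000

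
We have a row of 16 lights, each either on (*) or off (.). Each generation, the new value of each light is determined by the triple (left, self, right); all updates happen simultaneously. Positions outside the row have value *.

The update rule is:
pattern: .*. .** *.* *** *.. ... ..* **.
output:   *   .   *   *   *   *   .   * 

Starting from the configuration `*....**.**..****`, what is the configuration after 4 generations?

generation 1: ****..**.**..***
generation 2: *****..**.**..**
generation 3: ******..**.**..*
generation 4: *******..**.**..

*******..**.**..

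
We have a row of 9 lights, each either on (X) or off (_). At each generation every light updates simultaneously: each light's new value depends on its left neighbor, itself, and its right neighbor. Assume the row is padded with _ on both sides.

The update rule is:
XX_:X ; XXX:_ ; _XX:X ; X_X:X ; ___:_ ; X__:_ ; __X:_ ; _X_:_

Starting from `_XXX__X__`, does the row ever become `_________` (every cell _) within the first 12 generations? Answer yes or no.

generation 1: _X_X_____
generation 2: __X______
generation 3: _________
all cells are _ at generation 3

yes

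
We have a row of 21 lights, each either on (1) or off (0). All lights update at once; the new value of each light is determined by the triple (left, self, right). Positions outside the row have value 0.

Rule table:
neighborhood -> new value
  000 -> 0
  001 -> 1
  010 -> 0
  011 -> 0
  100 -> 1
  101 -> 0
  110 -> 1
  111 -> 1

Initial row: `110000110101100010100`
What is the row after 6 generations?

101010111000100101100

011001010000110100010
101110001001010010101
000111010110001100000
001011000011010110000
010001100101000011000
101010111000100101100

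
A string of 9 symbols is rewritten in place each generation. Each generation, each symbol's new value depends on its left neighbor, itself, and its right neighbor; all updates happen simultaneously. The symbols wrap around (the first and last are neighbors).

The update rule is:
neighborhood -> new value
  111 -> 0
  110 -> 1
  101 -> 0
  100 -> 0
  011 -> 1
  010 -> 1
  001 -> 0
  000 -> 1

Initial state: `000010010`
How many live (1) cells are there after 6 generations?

generation 1: 111010010
generation 2: 101010010
generation 3: 101010010  (fixed point — unchanged through generation 6)
count of 1: 4

4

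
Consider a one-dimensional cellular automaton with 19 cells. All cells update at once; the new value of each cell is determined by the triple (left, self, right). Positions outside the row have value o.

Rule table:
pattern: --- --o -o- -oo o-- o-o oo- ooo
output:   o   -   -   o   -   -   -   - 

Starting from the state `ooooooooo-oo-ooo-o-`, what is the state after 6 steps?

step 1: ----------o--o-----
step 2: -oooooooo------ooo-
step 3: -o--------oooo-o---
step 4: ---oooooo-o------o-
step 5: -o-o--------oooo---
step 6: -----oooooo-o----o-

-----oooooo-o----o-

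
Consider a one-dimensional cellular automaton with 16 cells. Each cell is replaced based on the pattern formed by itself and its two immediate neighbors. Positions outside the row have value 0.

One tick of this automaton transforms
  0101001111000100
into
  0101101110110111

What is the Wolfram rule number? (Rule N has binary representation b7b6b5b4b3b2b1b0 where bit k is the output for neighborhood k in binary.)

position 7: 111 → 1  (bit 7 = 1)
position 9: 110 → 0  (bit 6 = 0)
position 2: 101 → 0  (bit 5 = 0)
position 4: 100 → 1  (bit 4 = 1)
position 6: 011 → 1  (bit 3 = 1)
position 1: 010 → 1  (bit 2 = 1)
position 0: 001 → 0  (bit 1 = 0)
position 11: 000 → 1  (bit 0 = 1)
bits b7..b0 = 10011101 = 157

157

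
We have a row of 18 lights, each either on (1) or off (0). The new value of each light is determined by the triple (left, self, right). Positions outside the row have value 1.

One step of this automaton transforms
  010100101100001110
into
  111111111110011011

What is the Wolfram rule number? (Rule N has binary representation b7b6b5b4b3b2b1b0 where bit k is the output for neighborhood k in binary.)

126

position 15: 111 → 0  (bit 7 = 0)
position 9: 110 → 1  (bit 6 = 1)
position 0: 101 → 1  (bit 5 = 1)
position 4: 100 → 1  (bit 4 = 1)
position 8: 011 → 1  (bit 3 = 1)
position 1: 010 → 1  (bit 2 = 1)
position 5: 001 → 1  (bit 1 = 1)
position 11: 000 → 0  (bit 0 = 0)
bits b7..b0 = 01111110 = 126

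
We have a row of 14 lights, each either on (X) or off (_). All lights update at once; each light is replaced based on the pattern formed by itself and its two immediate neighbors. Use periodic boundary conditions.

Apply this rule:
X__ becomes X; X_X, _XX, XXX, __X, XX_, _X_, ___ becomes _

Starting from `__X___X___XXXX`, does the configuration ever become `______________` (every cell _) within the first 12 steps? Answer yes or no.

X__X___X______
_X__X___X_____
__X__X___X____
___X__X___X___
____X__X___X__
_____X__X___X_
______X__X___X
X______X__X___
_X______X__X__
__X______X__X_
___X______X__X
X___X______X__
step 12 is X___X______X__, still not uniform _

no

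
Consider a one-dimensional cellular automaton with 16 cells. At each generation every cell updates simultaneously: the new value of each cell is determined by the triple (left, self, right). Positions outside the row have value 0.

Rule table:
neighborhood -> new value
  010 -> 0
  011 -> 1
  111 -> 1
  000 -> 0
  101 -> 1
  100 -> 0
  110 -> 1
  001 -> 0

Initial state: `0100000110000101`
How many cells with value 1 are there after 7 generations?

0000000110000010
0000000110000000
0000000110000000  (fixed point — unchanged through generation 7)
count of 1: 2

2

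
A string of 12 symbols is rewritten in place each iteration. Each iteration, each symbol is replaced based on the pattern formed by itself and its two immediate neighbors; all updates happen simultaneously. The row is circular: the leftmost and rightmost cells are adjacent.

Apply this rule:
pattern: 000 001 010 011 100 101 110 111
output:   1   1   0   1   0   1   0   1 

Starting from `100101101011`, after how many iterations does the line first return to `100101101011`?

001011010111
010110101110
101101011100
011010111001
110101110010
101011100101
010111001011
101110010110
011100101101
111001011010
110010110101
100101101011

12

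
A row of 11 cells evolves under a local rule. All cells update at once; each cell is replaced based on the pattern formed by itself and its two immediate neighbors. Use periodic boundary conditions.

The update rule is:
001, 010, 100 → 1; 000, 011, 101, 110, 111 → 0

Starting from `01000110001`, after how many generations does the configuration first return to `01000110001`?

generation 1: 01101001011
generation 2: 00001111000
generation 3: 00010000100
generation 4: 00111001110
generation 5: 01000110001

5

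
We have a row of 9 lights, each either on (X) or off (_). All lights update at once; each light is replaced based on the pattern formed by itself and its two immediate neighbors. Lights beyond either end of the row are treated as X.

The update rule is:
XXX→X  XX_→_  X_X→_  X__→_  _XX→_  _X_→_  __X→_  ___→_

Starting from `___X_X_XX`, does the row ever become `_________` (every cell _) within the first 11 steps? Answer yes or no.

yes

________X
_________
all cells are _ at step 2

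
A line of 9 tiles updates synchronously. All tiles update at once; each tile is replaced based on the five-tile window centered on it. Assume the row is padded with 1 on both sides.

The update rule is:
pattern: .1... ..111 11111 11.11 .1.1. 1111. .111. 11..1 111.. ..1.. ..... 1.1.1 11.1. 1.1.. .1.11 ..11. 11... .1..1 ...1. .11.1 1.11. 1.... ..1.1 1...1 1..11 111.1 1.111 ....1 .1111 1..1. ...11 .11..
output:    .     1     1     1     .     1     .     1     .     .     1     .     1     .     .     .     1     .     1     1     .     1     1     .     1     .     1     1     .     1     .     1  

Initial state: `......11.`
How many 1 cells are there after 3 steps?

6

11111..11
1111.111.
111.11..1
count of 1: 6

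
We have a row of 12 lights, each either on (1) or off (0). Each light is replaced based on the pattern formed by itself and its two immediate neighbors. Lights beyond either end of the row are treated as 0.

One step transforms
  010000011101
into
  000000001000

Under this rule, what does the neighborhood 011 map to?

0

At position 7 the neighborhood is 011; the next row has 0 there.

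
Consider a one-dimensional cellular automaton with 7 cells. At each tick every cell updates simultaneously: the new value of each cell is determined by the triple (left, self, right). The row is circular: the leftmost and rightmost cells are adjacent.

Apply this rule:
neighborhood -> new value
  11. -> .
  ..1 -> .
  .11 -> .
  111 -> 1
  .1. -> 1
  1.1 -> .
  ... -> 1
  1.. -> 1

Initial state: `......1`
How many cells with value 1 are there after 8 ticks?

1

11111.1
1111...
.11.11.
......1  (repeats tick 0; period 4)
tick 8: ......1
count of 1: 1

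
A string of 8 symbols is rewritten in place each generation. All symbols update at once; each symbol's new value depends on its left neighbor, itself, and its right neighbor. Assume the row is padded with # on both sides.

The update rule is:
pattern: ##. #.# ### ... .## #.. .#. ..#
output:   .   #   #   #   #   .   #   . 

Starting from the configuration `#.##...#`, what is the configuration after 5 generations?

.#.#####

generation 1: .##..#.#
generation 2: ##...###
generation 3: #..#.###
generation 4: ...#####
generation 5: .#.#####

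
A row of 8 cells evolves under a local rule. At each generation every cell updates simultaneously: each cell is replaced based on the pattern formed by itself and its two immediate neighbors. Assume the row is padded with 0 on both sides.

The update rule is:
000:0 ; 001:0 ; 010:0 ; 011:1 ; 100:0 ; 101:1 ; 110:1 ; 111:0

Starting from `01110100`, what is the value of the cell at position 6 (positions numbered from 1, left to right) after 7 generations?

0

01011000
00111000
00101000
00010000
00000000
00000000  (fixed point — unchanged through generation 7)
position 6 holds 0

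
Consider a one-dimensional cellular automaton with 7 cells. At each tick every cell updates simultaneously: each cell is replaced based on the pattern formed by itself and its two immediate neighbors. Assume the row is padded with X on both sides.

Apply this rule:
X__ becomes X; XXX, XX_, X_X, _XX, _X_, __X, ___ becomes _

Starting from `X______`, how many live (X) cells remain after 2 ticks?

tick 1: _X_____
tick 2: __X____
count of X: 1

1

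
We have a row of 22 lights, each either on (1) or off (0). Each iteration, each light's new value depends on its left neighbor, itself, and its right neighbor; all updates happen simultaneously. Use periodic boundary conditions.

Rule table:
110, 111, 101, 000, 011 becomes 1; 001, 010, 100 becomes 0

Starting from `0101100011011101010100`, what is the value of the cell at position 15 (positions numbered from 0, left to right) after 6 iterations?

1

iteration 1: 0011101011111110101001
iteration 2: 0011110111111111010000
iteration 3: 1011111111111111100111
iteration 4: 1111111111111111100111
iteration 5: 1111111111111111100111  (fixed point — unchanged through iteration 6)
position 15 holds 1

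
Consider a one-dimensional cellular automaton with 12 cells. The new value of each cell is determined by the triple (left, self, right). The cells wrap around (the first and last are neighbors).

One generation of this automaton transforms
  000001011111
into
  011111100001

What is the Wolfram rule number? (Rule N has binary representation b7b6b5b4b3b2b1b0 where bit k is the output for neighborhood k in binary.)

103

position 8: 111 → 0  (bit 7 = 0)
position 11: 110 → 1  (bit 6 = 1)
position 6: 101 → 1  (bit 5 = 1)
position 0: 100 → 0  (bit 4 = 0)
position 7: 011 → 0  (bit 3 = 0)
position 5: 010 → 1  (bit 2 = 1)
position 4: 001 → 1  (bit 1 = 1)
position 1: 000 → 1  (bit 0 = 1)
bits b7..b0 = 01100111 = 103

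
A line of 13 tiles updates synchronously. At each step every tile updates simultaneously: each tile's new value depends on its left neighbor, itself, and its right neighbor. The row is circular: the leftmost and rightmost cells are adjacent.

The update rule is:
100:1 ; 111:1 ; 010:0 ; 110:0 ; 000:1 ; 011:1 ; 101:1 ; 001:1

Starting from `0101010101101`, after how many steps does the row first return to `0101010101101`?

13

1010101011010
0101010110101
1010101101010
0101011010101
1010110101010
0101101010101
1011010101010
0110101010101
1101010101010
1010101010101
0101010101011
1010101010110
0101010101101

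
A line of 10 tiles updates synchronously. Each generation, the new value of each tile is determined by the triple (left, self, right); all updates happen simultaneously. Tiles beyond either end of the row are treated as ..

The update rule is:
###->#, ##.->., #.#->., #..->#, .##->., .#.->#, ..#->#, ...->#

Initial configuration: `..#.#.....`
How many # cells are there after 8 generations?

3

###.######
.#...####.
#####.##.#
.###.....#
#.#.######
#.#..####.
#.###.##.#
#..#.....#
count of #: 3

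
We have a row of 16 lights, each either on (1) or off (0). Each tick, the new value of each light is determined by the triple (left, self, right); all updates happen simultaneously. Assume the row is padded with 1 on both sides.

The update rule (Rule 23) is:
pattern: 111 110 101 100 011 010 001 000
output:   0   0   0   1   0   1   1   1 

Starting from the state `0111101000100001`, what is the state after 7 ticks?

0000001111111110
1111110000000000
0000001111111111
1111110000000000  (repeats tick 2; period 2)
tick 7: 0000001111111111

0000001111111111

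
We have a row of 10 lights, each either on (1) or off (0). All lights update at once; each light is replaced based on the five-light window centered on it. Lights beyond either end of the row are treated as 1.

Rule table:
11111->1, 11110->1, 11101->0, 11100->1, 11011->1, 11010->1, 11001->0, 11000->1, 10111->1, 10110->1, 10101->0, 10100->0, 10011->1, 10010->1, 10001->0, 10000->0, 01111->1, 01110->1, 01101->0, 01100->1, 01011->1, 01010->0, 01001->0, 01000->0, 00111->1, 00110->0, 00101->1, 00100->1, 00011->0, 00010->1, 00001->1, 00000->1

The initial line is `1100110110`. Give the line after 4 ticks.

1101001101
1010010011
0100110111
1001001111

1001001111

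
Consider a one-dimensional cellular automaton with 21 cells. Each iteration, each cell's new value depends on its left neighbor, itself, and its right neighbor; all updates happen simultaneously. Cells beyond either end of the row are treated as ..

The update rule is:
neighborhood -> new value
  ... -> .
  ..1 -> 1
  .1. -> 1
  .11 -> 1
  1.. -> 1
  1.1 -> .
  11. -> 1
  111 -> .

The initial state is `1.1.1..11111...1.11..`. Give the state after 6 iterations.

1.1.11.11.1.1.11.1.11

iteration 1: 1.1.1111...11.11.111.
iteration 2: 1.1.1..11.111.11.1.11
iteration 3: 1.1.11111.1.1.11.1.11
iteration 4: 1.1.1...1.1.1.11.1.11
iteration 5: 1.1.11.11.1.1.11.1.11
iteration 6: 1.1.11.11.1.1.11.1.11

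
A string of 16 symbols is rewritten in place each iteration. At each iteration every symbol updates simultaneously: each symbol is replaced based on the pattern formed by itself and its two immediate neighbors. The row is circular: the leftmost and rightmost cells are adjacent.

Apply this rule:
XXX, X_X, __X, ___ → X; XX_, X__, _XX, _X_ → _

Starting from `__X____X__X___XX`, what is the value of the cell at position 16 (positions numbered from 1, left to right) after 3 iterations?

_

_X__XXX__X__XX__
X__X_X__X__X___X
__X_X__X__X__XX_
position 16 holds _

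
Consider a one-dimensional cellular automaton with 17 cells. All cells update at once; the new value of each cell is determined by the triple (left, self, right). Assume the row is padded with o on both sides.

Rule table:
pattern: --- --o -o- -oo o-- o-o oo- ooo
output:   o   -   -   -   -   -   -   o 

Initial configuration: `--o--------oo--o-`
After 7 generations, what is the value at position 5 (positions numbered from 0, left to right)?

o

----oooooo-------
-oo--oooo--ooooo-
------oo----ooo--
-oooo----oo--o---
--oo--oo-------o-
---------ooooo---
-ooooooo--ooo--o-
position 5 holds o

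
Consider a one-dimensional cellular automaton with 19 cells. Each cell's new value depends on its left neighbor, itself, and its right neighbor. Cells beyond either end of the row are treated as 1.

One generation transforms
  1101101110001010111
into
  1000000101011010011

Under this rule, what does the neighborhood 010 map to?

1

At position 12 the neighborhood is 010; the next row has 1 there.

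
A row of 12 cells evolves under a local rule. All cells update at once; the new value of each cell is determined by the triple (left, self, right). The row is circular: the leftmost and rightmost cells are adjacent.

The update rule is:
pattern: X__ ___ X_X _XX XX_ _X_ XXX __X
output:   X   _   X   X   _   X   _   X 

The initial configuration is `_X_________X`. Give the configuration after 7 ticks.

tick 1: XXX_______XX
tick 2: ___X_____XX_
tick 3: __XXX___XX_X
tick 4: XXX__X_XX_XX
tick 5: ___XXXXX_XX_
tick 6: __XX____XX_X
tick 7: XXX_X__XX_XX

XXX_X__XX_XX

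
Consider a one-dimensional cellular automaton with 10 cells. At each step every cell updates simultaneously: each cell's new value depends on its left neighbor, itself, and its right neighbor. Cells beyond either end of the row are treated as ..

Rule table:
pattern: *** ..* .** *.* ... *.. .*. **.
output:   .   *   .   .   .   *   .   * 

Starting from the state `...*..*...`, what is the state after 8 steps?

...*.....*

..*.**.*..
.*...*..*.
*.*.*.**.*
.......*..
......*.*.
.....*...*
....*.*.*.
...*.....*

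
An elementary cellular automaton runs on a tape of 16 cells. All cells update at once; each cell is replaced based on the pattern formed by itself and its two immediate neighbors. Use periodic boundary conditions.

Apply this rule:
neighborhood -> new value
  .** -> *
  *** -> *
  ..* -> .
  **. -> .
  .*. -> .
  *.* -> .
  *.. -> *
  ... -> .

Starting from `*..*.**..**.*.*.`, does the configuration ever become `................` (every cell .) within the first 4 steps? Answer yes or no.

no

step 1: .*...*.*.*......
step 2: ..*.......*.....
step 3: ...*.......*....
step 4: ....*.......*...
step 4 is ....*.......*..., still not uniform .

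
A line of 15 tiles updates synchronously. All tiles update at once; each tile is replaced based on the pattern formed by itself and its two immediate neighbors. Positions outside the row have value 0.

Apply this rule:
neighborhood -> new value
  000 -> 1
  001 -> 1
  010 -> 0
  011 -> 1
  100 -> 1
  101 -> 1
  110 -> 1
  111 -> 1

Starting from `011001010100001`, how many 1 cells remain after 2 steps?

13

111110101011110
111111010111111
count of 1: 13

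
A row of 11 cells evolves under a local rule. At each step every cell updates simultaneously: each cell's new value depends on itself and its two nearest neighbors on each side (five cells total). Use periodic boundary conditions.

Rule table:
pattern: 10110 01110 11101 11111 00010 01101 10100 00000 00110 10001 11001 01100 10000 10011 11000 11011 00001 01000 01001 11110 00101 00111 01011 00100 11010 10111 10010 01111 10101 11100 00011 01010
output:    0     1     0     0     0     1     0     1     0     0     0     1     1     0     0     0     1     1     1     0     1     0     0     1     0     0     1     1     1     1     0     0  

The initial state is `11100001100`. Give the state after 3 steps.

01101100100
00100101110
00111100110

00111100110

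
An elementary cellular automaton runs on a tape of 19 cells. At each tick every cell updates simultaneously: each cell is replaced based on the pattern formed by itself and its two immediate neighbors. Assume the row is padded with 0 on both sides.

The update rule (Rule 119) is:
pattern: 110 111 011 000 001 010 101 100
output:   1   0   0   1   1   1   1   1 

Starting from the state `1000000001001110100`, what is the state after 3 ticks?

1111111111100111111

1111111111110011111
0000000000011100001
1111111111100111111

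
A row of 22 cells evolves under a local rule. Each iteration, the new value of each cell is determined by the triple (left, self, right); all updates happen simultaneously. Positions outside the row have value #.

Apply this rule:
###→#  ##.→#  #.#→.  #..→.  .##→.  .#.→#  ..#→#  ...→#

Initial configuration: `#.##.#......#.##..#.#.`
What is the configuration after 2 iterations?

iteration 1: #..#.#.######..#.##.#.
iteration 2: #.##.#..#####.##..#.#.

#.##.#..#####.##..#.#.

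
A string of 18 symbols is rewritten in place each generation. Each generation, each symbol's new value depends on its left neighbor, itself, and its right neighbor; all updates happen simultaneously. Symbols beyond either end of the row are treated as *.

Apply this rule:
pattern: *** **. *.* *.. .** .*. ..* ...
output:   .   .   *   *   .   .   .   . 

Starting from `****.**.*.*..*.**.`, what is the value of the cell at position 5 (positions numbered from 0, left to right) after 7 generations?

*

generation 1: ....*..*.*.*..*..*
generation 2: *....*..*.*.*..*..
generation 3: .*....*..*.*.*..*.
generation 4: *.*....*..*.*.*..*
generation 5: .*.*....*..*.*.*..
generation 6: *.*.*....*..*.*.*.
generation 7: .*.*.*....*..*.*.*
position 5 holds *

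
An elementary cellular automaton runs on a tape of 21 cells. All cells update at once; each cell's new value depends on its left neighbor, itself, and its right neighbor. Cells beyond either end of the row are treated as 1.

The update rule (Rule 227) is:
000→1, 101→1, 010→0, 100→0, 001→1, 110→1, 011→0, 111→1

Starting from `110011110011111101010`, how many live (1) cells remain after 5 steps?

110101110101111110101
111010111010111111010
111101011101011111101
111110101110101111110
111111010111010111111
count of 1: 17

17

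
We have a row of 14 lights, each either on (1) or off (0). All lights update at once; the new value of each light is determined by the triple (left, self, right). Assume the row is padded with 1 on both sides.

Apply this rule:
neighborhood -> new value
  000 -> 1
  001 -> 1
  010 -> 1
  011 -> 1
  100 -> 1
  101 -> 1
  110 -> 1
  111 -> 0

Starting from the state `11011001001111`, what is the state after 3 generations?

01111111111000
11000000001111
01111111111000

01111111111000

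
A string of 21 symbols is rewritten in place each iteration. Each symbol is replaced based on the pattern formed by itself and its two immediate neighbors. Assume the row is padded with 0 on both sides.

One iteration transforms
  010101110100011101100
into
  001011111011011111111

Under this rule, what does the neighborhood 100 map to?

1

At position 10 the neighborhood is 100; the next row has 1 there.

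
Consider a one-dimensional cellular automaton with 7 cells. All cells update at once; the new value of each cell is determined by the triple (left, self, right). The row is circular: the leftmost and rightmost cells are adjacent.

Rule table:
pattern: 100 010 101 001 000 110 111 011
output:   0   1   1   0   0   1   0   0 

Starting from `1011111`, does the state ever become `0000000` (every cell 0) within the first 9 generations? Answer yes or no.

no

1100000
0100000
0100000  (fixed point — unchanged through generation 9)
generation 9 is 0100000, still not uniform 0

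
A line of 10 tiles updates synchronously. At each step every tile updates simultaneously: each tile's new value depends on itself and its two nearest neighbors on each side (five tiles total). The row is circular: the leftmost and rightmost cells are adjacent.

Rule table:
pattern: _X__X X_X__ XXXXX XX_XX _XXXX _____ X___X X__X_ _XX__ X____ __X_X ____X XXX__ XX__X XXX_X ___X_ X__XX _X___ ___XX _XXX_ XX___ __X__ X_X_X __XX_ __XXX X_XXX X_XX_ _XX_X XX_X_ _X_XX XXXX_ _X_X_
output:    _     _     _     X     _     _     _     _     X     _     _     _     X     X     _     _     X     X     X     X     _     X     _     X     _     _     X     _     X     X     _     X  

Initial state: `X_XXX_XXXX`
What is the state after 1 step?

_X_X_X____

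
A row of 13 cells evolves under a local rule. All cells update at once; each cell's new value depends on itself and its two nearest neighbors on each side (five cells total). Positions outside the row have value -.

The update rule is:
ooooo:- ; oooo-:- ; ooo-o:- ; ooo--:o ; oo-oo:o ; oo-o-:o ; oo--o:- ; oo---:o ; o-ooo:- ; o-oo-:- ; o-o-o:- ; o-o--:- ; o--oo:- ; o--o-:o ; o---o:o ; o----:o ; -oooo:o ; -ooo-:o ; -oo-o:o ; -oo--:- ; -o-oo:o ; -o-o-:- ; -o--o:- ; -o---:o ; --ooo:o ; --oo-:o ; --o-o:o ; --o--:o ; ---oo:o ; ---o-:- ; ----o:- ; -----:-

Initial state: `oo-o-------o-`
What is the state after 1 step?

ooo-oo-----oo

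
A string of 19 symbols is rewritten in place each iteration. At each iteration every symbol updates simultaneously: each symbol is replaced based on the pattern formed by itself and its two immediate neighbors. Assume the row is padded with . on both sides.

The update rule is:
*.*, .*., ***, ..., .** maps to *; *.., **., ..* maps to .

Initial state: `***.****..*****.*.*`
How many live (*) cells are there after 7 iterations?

12

**.****...****.****
*.****..*.***.****.
*****...****.****..
****..*.***.****..*
***...****.****...*
**..*.***.****..*.*
*...****.****...***
count of *: 12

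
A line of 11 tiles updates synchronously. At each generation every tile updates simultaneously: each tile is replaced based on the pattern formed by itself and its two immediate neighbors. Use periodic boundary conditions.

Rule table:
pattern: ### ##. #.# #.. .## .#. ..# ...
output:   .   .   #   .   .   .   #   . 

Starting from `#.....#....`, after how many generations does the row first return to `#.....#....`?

generation 1: .....#....#
generation 2: ....#....#.
generation 3: ...#....#..
generation 4: ..#....#...
generation 5: .#....#....
generation 6: #....#.....
generation 7: ....#.....#
generation 8: ...#.....#.
generation 9: ..#.....#..
generation 10: .#.....#...
generation 11: #.....#....

11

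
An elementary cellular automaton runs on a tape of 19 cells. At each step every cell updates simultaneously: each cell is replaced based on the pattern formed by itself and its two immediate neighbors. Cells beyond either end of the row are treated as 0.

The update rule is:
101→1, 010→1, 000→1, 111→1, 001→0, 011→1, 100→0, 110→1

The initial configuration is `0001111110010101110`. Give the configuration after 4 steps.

1101111110011111110
1111111110011111110
1111111110011111110  (fixed point — unchanged through step 4)

1111111110011111110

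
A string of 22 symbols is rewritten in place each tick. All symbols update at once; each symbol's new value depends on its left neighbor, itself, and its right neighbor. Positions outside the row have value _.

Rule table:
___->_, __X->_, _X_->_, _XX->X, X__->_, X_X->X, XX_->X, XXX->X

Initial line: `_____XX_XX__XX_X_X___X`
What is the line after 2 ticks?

_____XXXXX__XXXX______

tick 1: _____XXXXX__XXX_X_____
tick 2: _____XXXXX__XXXX______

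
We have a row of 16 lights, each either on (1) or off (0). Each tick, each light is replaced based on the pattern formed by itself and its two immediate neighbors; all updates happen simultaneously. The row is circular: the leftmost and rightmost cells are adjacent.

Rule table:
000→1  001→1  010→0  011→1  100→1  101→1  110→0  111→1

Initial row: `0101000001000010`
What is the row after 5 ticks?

1111101111011010

1010111110111101
0101111101111011
1011111011110110
0111110111101101
1111101111011010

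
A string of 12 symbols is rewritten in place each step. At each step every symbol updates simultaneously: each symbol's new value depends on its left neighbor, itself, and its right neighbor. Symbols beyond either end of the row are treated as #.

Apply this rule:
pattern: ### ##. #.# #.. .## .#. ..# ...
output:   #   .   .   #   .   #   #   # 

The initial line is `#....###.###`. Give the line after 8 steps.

##.####..#..

.####.#...##
..##..####.#
##..##.##...
#.##.....###
....#####.##
####.###...#
###...#.###.
##.####..#..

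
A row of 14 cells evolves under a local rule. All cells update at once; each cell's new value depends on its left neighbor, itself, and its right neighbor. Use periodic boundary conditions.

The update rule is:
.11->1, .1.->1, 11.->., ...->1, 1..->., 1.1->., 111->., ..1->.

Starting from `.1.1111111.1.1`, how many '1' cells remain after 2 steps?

.1.1.......1.1
.1.1.11111.1.1
count of 1: 9

9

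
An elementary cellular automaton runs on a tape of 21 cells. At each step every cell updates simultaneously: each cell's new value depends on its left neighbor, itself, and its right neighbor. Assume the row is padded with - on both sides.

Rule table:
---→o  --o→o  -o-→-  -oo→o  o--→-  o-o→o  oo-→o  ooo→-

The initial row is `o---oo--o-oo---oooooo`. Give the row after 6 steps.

-oo-ooo----o-ooooo-o-

step 1: --oooo-o-ooo-ooo----o
step 2: ooo--oo-oo-ooo-o-ooo-
step 3: o-o-oooooooo-oo-oo-o-
step 4: -o-oo------oooooooo--
step 5: o-ooo-oooooo------o-o
step 6: -oo-ooo----o-ooooo-o-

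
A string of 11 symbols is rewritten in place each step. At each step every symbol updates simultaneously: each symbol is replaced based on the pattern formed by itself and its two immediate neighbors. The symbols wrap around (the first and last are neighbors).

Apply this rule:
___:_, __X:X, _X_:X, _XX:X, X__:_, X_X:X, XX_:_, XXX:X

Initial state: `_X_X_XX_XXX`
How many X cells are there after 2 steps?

9

XXXXXX_XXX_
XXXXX_XXX_X
count of X: 9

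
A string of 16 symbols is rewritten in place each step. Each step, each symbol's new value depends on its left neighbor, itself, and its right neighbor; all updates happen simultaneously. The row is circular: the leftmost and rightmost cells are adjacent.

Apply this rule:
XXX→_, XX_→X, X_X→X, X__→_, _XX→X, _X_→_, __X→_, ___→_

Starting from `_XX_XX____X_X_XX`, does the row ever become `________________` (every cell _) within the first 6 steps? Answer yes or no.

no

XXXXXX_____X_XXX
_____X______XX__
____________XX__
____________XX__  (fixed point — unchanged through step 6)
step 6 is ____________XX__, still not uniform _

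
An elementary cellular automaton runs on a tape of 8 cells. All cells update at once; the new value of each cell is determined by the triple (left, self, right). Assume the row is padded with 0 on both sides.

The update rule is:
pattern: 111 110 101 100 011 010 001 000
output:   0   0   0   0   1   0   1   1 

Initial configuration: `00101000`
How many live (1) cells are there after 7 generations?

4

11000011
10011110
00110000
11100111
10001100
00111001
11100010
count of 1: 4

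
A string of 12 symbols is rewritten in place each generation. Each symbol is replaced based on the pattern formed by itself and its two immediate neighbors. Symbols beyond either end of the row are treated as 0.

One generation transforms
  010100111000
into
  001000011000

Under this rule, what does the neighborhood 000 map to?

At position 10 the neighborhood is 000; the next row has 0 there.

0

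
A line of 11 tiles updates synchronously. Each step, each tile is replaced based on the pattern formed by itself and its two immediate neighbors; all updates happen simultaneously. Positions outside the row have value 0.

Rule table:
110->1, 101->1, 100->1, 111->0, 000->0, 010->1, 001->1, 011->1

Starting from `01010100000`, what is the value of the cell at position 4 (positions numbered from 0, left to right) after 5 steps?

11111110000
10000011000
11000111100
11101100110
10111111111
position 4 holds 1

1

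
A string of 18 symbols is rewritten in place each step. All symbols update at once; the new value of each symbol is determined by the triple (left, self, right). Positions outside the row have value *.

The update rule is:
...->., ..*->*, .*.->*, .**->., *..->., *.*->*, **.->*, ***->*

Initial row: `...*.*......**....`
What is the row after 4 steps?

step 1: ..****.....*.*...*
step 2: .*.***....****..*.
step 3: ***.**...*.***.***
step 4: ****.*..***.***.**

****.*..***.***.**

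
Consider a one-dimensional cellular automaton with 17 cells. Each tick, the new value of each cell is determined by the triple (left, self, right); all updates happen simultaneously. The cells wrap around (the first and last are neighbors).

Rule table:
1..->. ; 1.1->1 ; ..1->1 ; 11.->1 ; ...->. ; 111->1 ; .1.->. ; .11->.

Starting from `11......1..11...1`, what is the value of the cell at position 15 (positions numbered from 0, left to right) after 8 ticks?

11.....1..1.1..1.
.1....1..1.1..1.1
1....1..1.1..1.1.
....1..1.1..1.1.1
...1..1.1..1.1.1.
..1..1.1..1.1.1..
.1..1.1..1.1.1...
1..1.1..1.1.1....
position 15 holds .

.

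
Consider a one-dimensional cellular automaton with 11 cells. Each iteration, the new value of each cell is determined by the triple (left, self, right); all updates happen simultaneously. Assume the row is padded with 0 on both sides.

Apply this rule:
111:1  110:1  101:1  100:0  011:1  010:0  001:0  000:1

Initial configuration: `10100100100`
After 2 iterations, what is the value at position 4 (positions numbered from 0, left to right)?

1

01000000001
00011111100
position 4 holds 1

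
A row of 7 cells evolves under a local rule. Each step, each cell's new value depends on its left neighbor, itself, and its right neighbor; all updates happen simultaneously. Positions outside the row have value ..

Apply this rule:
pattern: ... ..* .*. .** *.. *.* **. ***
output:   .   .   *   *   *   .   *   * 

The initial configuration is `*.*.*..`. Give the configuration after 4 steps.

*.*.***

*.*.**.
*.*.***
*.*.***  (fixed point — unchanged through step 4)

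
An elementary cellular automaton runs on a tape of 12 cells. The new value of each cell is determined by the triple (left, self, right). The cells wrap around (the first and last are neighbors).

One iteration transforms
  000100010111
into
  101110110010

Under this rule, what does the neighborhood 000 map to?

0

At position 1 the neighborhood is 000; the next row has 0 there.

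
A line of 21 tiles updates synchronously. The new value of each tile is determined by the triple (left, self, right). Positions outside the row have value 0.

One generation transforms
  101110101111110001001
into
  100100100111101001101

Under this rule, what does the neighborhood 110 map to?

At position 4 the neighborhood is 110; the next row has 0 there.

0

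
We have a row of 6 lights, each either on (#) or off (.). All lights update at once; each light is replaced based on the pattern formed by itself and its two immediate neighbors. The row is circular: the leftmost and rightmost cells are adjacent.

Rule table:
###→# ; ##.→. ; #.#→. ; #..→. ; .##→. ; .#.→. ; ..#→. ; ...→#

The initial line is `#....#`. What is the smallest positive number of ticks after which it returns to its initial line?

2

..##..
#....#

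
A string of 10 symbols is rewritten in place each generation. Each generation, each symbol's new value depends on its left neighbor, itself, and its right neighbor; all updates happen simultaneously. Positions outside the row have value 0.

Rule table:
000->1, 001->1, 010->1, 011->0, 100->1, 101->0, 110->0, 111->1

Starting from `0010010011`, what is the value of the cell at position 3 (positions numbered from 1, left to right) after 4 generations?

1111111100
0111111011
1011110000
1001101111
position 3 holds 0

0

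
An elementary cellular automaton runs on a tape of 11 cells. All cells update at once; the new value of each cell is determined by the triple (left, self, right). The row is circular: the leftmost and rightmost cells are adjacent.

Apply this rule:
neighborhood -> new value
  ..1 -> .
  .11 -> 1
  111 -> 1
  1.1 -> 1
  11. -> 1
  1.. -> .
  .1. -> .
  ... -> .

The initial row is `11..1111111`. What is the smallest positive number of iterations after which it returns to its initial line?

1

11..1111111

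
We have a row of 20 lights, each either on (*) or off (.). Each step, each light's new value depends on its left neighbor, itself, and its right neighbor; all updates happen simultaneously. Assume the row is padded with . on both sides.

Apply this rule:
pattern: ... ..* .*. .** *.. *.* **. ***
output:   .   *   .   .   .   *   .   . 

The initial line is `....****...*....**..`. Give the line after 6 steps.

step 1: ...*......*....*....
step 2: ..*......*....*.....
step 3: .*......*....*......
step 4: *......*....*.......
step 5: ......*....*........
step 6: .....*....*.........

.....*....*.........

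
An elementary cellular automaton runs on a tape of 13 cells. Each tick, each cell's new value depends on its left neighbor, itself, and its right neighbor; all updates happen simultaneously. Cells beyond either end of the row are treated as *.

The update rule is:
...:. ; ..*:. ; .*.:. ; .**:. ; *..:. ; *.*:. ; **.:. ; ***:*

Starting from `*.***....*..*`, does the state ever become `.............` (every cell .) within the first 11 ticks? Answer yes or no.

yes

tick 1: ...*.........
tick 2: .............
all cells are . at tick 2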